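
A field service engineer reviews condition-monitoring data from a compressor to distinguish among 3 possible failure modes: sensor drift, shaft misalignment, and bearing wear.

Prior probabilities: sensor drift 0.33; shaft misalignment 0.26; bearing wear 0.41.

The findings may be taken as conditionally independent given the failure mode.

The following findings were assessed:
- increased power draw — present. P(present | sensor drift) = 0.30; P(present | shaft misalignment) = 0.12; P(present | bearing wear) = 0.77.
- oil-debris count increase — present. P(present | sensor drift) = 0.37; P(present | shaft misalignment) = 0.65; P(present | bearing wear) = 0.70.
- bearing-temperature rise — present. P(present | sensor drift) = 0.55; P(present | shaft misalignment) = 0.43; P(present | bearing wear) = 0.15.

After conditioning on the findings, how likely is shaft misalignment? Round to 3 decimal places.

For each hypothesis, the unnormalized posterior weight is prior × product of the finding likelihoods:
  sensor drift: 0.33 × 0.30 × 0.37 × 0.55 = 0.020147
  shaft misalignment: 0.26 × 0.12 × 0.65 × 0.43 = 0.0087204
  bearing wear: 0.41 × 0.77 × 0.70 × 0.15 = 0.033148
Normalizing constant Z = 0.020147 + 0.0087204 + 0.033148 = 0.062015.
P(shaft misalignment | evidence) = 0.0087204 / 0.062015 ≈ 0.141.

0.141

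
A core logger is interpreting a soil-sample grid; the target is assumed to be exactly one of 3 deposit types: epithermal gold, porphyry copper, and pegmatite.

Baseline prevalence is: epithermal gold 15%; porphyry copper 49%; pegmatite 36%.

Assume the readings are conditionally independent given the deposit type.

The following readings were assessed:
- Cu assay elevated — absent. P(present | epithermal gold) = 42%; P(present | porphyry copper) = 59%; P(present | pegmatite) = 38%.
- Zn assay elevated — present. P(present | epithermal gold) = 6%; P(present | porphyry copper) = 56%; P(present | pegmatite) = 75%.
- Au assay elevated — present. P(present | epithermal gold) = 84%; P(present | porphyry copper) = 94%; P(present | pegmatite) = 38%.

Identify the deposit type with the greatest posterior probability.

By Bayes' rule with conditional independence, the unnormalized weight for each hypothesis is prior × ∏ likelihoods (using 1 − P(present | H) for each absent reading):
  epithermal gold: 0.15 × (1 − 0.42) × 0.06 × 0.84 = 0.0043848
  porphyry copper: 0.49 × (1 − 0.59) × 0.56 × 0.94 = 0.10575
  pegmatite: 0.36 × (1 − 0.38) × 0.75 × 0.38 = 0.063612
Normalizing constant Z = 0.0043848 + 0.10575 + 0.063612 = 0.17375.
P(epithermal gold | evidence) ≈ 0.0043848 / 0.17375 ≈ 0.025
P(porphyry copper | evidence) ≈ 0.10575 / 0.17375 ≈ 0.609
P(pegmatite | evidence) ≈ 0.063612 / 0.17375 ≈ 0.366
The largest is 0.609, so porphyry copper is most probable.

porphyry copper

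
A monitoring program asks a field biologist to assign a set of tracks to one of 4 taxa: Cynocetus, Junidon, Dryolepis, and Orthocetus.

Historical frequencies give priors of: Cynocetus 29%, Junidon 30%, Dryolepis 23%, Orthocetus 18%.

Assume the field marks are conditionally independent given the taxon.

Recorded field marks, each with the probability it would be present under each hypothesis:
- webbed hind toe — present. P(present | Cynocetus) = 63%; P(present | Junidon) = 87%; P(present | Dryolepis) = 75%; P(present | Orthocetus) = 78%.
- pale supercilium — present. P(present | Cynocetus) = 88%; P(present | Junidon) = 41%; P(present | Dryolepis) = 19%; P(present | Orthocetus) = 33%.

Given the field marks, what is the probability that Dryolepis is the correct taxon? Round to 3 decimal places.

0.094

Multiply each prior by the joint likelihood of the field mark pattern:
  Cynocetus: 0.29 × 0.63 × 0.88 = 0.16078
  Junidon: 0.30 × 0.87 × 0.41 = 0.10701
  Dryolepis: 0.23 × 0.75 × 0.19 = 0.032775
  Orthocetus: 0.18 × 0.78 × 0.33 = 0.046332
Normalizing constant Z = 0.16078 + 0.10701 + 0.032775 + 0.046332 = 0.34689.
P(Dryolepis | evidence) = 0.032775 / 0.34689 ≈ 0.094.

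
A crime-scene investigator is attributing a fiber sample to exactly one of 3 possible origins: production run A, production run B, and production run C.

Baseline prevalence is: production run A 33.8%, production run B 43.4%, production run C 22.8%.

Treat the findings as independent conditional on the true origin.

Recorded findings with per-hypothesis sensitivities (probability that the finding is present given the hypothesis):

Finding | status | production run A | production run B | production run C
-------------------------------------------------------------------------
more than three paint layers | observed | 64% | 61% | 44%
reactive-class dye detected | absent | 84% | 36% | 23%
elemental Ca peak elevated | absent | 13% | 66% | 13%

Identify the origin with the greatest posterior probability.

production run C

For each hypothesis, the unnormalized posterior weight is prior × product of the finding likelihoods (using 1 − P(present | H) for each absent finding):
  production run A: 0.338 × 0.64 × (1 − 0.84) × (1 − 0.13) = 0.030112
  production run B: 0.434 × 0.61 × (1 − 0.36) × (1 − 0.66) = 0.057607
  production run C: 0.228 × 0.44 × (1 − 0.23) × (1 − 0.13) = 0.067204
Normalizing constant Z = 0.030112 + 0.057607 + 0.067204 = 0.15492.
P(production run A | evidence) ≈ 0.030112 / 0.15492 ≈ 0.194
P(production run B | evidence) ≈ 0.057607 / 0.15492 ≈ 0.372
P(production run C | evidence) ≈ 0.067204 / 0.15492 ≈ 0.434
The largest is 0.434, so production run C is most probable.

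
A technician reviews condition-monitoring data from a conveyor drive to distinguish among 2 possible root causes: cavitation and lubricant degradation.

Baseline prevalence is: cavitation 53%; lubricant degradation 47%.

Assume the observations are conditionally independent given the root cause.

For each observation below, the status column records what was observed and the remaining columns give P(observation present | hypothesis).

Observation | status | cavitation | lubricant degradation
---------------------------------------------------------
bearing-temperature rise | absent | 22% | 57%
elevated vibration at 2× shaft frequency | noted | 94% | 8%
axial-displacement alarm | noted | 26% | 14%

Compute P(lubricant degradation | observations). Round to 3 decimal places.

0.022

By Bayes' rule with conditional independence, the unnormalized weight for each hypothesis is prior × ∏ likelihoods (using 1 − P(present | H) for each absent observation):
  cavitation: 0.53 × (1 − 0.22) × 0.94 × 0.26 = 0.10103
  lubricant degradation: 0.47 × (1 − 0.57) × 0.08 × 0.14 = 0.0022635
The unnormalized weights sum to 0.1033.
P(lubricant degradation | evidence) = 0.0022635 / 0.1033 ≈ 0.022.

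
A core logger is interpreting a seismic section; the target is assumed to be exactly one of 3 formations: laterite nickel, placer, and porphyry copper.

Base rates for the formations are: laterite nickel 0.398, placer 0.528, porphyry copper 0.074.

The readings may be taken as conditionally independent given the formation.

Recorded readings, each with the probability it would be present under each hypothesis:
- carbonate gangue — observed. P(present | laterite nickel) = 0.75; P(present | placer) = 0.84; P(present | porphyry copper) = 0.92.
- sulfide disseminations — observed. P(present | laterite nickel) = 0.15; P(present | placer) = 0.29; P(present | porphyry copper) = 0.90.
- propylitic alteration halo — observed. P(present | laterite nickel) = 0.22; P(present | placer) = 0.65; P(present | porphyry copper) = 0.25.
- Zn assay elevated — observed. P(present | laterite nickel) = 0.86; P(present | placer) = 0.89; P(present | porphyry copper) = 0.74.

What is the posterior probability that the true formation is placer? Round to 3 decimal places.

By Bayes' rule with conditional independence, the unnormalized weight for each hypothesis is prior × ∏ likelihoods:
  laterite nickel: 0.398 × 0.75 × 0.15 × 0.22 × 0.86 = 0.0084714
  placer: 0.528 × 0.84 × 0.29 × 0.65 × 0.89 = 0.074407
  porphyry copper: 0.074 × 0.92 × 0.90 × 0.25 × 0.74 = 0.011335
The unnormalized weights sum to 0.094214.
P(placer | evidence) = 0.074407 / 0.094214 ≈ 0.790.

0.790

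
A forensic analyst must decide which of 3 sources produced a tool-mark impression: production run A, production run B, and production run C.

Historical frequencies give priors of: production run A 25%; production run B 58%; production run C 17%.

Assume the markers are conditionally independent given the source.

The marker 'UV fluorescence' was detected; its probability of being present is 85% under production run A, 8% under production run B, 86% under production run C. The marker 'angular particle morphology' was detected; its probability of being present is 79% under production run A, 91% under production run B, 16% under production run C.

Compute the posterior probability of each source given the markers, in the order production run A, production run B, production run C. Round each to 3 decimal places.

0.719, 0.181, 0.100

For each hypothesis, the unnormalized posterior weight is prior × product of the marker likelihoods:
  production run A: 0.25 × 0.85 × 0.79 = 0.16787
  production run B: 0.58 × 0.08 × 0.91 = 0.042224
  production run C: 0.17 × 0.86 × 0.16 = 0.023392
The unnormalized weights sum to 0.23349.
P(production run A | evidence) = 0.16787 / 0.23349 ≈ 0.719
P(production run B | evidence) = 0.042224 / 0.23349 ≈ 0.181
P(production run C | evidence) = 0.023392 / 0.23349 ≈ 0.100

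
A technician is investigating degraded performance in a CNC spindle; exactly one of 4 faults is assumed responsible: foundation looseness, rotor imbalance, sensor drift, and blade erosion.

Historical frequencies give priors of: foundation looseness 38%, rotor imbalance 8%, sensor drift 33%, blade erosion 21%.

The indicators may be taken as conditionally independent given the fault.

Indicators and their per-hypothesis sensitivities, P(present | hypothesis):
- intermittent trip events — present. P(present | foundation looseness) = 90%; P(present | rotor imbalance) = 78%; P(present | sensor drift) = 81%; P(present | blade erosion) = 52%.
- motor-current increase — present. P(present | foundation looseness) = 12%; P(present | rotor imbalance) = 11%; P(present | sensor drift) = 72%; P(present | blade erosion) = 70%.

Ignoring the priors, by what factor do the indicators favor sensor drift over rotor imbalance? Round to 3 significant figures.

Joint likelihood of the indicator pattern under each hypothesis:
  sensor drift: 0.81 × 0.72 = 0.5832
  rotor imbalance: 0.78 × 0.11 = 0.0858
Bayes factor = 0.5832 / 0.0858 ≈ 6.80

6.80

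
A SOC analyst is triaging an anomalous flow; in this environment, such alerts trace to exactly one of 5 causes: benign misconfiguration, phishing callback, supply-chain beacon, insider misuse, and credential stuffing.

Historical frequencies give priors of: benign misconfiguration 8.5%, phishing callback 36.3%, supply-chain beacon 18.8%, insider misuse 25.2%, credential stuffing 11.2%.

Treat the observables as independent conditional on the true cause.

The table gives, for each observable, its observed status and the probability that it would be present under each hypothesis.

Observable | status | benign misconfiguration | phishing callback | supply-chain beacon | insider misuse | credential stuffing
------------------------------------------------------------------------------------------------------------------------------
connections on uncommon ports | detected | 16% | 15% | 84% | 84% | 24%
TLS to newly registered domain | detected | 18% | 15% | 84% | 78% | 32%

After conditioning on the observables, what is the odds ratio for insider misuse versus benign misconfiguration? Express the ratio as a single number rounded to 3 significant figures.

67.4

The normalizing constant cancels in an odds ratio, so compute prior × likelihood for the two hypotheses only:
  insider misuse: 0.252 × 0.84 × 0.78 = 0.16511
  benign misconfiguration: 0.085 × 0.16 × 0.18 = 0.002448
Posterior odds = 0.16511 / 0.002448 ≈ 67.4.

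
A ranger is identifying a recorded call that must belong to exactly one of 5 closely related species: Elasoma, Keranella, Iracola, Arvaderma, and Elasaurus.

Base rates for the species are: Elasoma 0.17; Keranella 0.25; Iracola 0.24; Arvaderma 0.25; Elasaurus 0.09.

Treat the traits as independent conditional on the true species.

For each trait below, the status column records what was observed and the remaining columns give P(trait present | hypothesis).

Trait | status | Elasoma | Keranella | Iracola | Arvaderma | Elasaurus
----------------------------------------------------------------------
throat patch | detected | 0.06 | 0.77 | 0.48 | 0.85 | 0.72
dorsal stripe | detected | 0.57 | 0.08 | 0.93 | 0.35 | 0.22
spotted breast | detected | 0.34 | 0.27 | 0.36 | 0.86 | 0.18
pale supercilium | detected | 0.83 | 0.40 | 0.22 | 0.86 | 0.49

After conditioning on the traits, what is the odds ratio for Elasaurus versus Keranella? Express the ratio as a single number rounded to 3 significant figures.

0.756

Posterior odds equal prior odds times the likelihood ratio; only the two competing hypotheses matter.
  Elasaurus: 0.09 × 0.72 × 0.22 × 0.18 × 0.49 = 0.0012574
  Keranella: 0.25 × 0.77 × 0.08 × 0.27 × 0.40 = 0.0016632
Odds(Elasaurus : Keranella) = 0.0012574 / 0.0016632 ≈ 0.756.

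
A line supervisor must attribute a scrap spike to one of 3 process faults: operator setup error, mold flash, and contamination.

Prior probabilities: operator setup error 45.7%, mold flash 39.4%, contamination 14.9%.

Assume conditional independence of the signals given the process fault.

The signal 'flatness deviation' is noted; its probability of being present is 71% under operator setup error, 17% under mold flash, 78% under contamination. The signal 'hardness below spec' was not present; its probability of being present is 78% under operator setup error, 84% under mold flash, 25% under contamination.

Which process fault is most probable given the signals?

For each hypothesis, the unnormalized posterior weight is prior × product of the signal likelihoods (using 1 − P(present | H) for each absent signal):
  operator setup error: 0.457 × 0.71 × (1 − 0.78) = 0.071383
  mold flash: 0.394 × 0.17 × (1 − 0.84) = 0.010717
  contamination: 0.149 × 0.78 × (1 − 0.25) = 0.087165
The unnormalized weights sum to 0.16927.
P(operator setup error | evidence) ≈ 0.071383 / 0.16927 ≈ 0.422
P(mold flash | evidence) ≈ 0.010717 / 0.16927 ≈ 0.063
P(contamination | evidence) ≈ 0.087165 / 0.16927 ≈ 0.515
The largest is 0.515, so contamination is most probable.

contamination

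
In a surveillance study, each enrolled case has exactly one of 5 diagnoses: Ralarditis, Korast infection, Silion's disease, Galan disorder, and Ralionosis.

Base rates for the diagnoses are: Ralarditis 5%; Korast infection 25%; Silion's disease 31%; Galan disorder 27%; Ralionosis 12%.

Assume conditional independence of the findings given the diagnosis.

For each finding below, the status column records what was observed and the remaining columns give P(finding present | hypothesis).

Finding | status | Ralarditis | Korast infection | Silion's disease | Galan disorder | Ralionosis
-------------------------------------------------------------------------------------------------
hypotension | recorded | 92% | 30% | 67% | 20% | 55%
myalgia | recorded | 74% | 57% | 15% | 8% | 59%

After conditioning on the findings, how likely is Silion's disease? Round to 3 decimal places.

For each hypothesis, the unnormalized posterior weight is prior × product of the finding likelihoods:
  Ralarditis: 0.05 × 0.92 × 0.74 = 0.03404
  Korast infection: 0.25 × 0.30 × 0.57 = 0.04275
  Silion's disease: 0.31 × 0.67 × 0.15 = 0.031155
  Galan disorder: 0.27 × 0.20 × 0.08 = 0.00432
  Ralionosis: 0.12 × 0.55 × 0.59 = 0.03894
Marginal likelihood of the evidence = 0.15121.
P(Silion's disease | evidence) = 0.031155 / 0.15121 ≈ 0.206.

0.206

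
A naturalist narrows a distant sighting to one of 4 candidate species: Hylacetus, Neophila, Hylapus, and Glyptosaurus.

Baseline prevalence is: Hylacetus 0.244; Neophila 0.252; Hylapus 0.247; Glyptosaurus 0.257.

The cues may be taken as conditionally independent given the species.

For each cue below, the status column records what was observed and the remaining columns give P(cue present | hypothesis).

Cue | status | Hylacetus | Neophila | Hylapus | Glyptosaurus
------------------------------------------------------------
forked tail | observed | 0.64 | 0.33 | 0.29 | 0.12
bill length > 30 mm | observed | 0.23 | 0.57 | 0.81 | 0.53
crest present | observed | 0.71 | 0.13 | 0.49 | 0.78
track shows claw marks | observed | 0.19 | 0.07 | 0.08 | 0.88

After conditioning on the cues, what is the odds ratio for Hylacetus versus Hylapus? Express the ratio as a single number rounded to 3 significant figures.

2.13

Posterior odds equal prior odds times the likelihood ratio; only the two competing hypotheses matter.
  Hylacetus: 0.244 × 0.64 × 0.23 × 0.71 × 0.19 = 0.0048452
  Hylapus: 0.247 × 0.29 × 0.81 × 0.49 × 0.08 = 0.0022744
Odds(Hylacetus : Hylapus) = 0.0048452 / 0.0022744 ≈ 2.13.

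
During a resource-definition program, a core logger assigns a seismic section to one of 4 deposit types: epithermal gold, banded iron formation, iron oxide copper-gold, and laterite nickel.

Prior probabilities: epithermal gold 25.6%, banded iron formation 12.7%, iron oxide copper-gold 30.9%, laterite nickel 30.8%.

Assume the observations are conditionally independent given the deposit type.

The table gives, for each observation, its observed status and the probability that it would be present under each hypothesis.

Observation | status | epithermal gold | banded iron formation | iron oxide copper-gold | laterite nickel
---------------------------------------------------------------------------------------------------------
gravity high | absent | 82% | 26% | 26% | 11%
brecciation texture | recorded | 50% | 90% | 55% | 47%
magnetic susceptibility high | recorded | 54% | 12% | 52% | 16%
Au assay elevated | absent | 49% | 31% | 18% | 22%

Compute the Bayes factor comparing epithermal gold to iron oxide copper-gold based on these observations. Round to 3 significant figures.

0.143

Take the product of per-observation likelihoods under each hypothesis (using 1 − P(present | H) for each absent observation), then divide.
  epithermal gold: (1 − 0.82) × 0.50 × 0.54 × (1 − 0.49) = 0.024786
  iron oxide copper-gold: (1 − 0.26) × 0.55 × 0.52 × (1 − 0.18) = 0.17354
Bayes factor = 0.024786 / 0.17354 ≈ 0.143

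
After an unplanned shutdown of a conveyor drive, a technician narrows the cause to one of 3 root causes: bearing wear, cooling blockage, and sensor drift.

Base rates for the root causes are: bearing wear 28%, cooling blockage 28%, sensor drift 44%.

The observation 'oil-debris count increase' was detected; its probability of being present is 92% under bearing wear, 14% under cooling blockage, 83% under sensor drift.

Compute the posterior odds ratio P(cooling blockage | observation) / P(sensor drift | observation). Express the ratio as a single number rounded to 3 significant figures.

0.107

The normalizing constant cancels in an odds ratio, so compute prior × likelihood for the two hypotheses only:
  cooling blockage: 0.28 × 0.14 = 0.0392
  sensor drift: 0.44 × 0.83 = 0.3652
Odds(cooling blockage : sensor drift) = 0.0392 / 0.3652 ≈ 0.107.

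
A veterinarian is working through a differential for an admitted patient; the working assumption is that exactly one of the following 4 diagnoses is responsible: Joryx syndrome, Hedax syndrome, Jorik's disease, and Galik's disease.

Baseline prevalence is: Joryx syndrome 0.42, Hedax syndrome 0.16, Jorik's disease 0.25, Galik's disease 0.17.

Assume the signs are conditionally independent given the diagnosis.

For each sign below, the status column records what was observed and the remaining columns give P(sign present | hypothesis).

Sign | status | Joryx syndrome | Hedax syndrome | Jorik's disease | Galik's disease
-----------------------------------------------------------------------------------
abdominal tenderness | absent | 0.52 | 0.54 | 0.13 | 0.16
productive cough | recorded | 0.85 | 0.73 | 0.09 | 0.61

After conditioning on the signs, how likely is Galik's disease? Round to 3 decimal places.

By Bayes' rule with conditional independence, the unnormalized weight for each hypothesis is prior × ∏ likelihoods (using 1 − P(present | H) for each absent sign):
  Joryx syndrome: 0.42 × (1 − 0.52) × 0.85 = 0.17136
  Hedax syndrome: 0.16 × (1 − 0.54) × 0.73 = 0.053728
  Jorik's disease: 0.25 × (1 − 0.13) × 0.09 = 0.019575
  Galik's disease: 0.17 × (1 − 0.16) × 0.61 = 0.087108
Marginal likelihood of the evidence = 0.33177.
P(Galik's disease | evidence) = 0.087108 / 0.33177 ≈ 0.263.

0.263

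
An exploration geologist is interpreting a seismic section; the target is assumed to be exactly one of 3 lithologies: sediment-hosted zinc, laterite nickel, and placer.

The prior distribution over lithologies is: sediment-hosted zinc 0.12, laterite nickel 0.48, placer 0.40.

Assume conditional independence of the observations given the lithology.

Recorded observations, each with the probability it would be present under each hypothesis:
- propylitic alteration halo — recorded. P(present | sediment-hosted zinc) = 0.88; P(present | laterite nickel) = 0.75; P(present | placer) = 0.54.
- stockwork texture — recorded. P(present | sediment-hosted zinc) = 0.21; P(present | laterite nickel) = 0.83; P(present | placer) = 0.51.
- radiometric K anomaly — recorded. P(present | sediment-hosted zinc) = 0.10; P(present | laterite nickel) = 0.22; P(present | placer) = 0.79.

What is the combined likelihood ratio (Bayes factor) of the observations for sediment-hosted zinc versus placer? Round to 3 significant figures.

Joint likelihood of the evidence pattern under each hypothesis:
  sediment-hosted zinc: 0.88 × 0.21 × 0.10 = 0.01848
  placer: 0.54 × 0.51 × 0.79 = 0.21757
Bayes factor = 0.01848 / 0.21757 ≈ 0.0849

0.0849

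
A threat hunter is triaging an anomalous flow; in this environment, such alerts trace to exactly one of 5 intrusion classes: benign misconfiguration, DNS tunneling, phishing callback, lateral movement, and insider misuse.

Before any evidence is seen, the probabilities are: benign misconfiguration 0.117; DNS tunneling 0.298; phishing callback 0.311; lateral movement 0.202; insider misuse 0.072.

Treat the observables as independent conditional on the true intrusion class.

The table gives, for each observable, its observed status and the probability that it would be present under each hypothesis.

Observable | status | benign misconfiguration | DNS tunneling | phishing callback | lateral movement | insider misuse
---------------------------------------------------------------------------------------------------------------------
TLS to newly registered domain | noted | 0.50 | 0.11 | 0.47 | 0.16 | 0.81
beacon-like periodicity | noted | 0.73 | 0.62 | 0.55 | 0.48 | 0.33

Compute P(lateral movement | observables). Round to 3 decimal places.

0.087

For each hypothesis, the unnormalized posterior weight is prior × product of the observable likelihoods:
  benign misconfiguration: 0.117 × 0.50 × 0.73 = 0.042705
  DNS tunneling: 0.298 × 0.11 × 0.62 = 0.020324
  phishing callback: 0.311 × 0.47 × 0.55 = 0.080394
  lateral movement: 0.202 × 0.16 × 0.48 = 0.015514
  insider misuse: 0.072 × 0.81 × 0.33 = 0.019246
Normalizing constant Z = 0.042705 + 0.020324 + 0.080394 + 0.015514 + 0.019246 = 0.17818.
P(lateral movement | evidence) = 0.015514 / 0.17818 ≈ 0.087.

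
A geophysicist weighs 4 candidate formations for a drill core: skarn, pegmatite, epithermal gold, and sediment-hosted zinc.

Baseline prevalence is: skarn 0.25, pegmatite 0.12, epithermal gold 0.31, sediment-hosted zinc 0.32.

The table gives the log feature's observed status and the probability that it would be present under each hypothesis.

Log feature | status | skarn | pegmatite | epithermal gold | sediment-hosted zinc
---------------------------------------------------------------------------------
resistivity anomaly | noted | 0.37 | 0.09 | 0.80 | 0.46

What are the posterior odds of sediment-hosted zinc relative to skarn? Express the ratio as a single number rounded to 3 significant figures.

1.59

The normalizing constant cancels in an odds ratio, so compute prior × likelihood for the two hypotheses only:
  sediment-hosted zinc: 0.32 × 0.46 = 0.1472
  skarn: 0.25 × 0.37 = 0.0925
Odds(sediment-hosted zinc : skarn) = 0.1472 / 0.0925 ≈ 1.59.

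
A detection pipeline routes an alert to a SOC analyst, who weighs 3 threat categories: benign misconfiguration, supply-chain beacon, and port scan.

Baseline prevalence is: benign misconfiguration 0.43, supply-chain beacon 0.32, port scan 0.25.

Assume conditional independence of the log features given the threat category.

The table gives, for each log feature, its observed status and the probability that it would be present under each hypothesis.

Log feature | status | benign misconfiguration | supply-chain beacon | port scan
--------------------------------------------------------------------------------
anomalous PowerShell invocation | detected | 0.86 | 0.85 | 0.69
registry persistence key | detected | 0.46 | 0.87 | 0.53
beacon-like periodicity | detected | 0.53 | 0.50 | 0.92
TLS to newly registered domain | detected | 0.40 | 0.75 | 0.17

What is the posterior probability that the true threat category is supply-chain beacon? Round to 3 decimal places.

By Bayes' rule with conditional independence, the unnormalized weight for each hypothesis is prior × ∏ likelihoods:
  benign misconfiguration: 0.43 × 0.86 × 0.46 × 0.53 × 0.40 = 0.036063
  supply-chain beacon: 0.32 × 0.85 × 0.87 × 0.50 × 0.75 = 0.08874
  port scan: 0.25 × 0.69 × 0.53 × 0.92 × 0.17 = 0.014299
The unnormalized weights sum to 0.1391.
P(supply-chain beacon | evidence) = 0.08874 / 0.1391 ≈ 0.638.

0.638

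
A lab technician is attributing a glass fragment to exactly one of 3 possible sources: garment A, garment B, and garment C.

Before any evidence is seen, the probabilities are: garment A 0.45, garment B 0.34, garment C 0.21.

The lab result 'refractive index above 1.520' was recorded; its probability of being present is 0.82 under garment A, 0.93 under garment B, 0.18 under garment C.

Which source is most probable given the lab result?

garment A

For each hypothesis, the unnormalized posterior weight is prior × likelihood:
  garment A: 0.45 × 0.82 = 0.369
  garment B: 0.34 × 0.93 = 0.3162
  garment C: 0.21 × 0.18 = 0.0378
The unnormalized weights sum to 0.723.
P(garment A | evidence) ≈ 0.369 / 0.723 ≈ 0.510
P(garment B | evidence) ≈ 0.3162 / 0.723 ≈ 0.437
P(garment C | evidence) ≈ 0.0378 / 0.723 ≈ 0.052
The largest is 0.510, so garment A is most probable.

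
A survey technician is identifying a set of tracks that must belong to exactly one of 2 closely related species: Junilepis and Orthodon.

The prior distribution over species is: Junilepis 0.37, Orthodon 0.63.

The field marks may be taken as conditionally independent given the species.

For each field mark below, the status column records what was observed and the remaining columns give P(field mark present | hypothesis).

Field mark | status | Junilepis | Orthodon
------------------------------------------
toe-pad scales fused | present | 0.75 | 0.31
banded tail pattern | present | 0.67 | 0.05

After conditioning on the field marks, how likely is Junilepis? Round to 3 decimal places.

For each hypothesis, the unnormalized posterior weight is prior × product of the field mark likelihoods:
  Junilepis: 0.37 × 0.75 × 0.67 = 0.18592
  Orthodon: 0.63 × 0.31 × 0.05 = 0.009765
The unnormalized weights sum to 0.19569.
P(Junilepis | evidence) = 0.18592 / 0.19569 ≈ 0.950.

0.950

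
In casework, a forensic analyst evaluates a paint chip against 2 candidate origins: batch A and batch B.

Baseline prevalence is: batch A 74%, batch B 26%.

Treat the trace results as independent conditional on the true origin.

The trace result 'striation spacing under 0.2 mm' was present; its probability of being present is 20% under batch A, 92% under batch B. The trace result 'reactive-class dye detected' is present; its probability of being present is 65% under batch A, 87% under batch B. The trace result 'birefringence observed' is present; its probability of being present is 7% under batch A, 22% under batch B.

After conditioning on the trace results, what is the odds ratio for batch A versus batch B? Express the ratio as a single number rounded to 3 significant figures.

0.147

Posterior odds equal prior odds times the likelihood ratio; only the two competing hypotheses matter.
  batch A: 0.74 × 0.20 × 0.65 × 0.07 = 0.006734
  batch B: 0.26 × 0.92 × 0.87 × 0.22 = 0.045783
Odds(batch A : batch B) = 0.006734 / 0.045783 ≈ 0.147.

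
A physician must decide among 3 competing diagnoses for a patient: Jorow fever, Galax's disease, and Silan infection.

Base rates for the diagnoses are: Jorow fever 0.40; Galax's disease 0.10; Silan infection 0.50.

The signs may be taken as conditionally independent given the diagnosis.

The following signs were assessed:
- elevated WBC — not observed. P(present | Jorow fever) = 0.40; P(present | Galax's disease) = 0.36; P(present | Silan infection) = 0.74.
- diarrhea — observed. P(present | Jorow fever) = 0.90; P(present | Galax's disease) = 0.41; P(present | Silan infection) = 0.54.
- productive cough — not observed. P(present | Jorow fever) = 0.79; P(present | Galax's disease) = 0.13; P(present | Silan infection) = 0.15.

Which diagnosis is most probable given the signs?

Silan infection

Multiply each prior by the joint likelihood of the sign pattern (using 1 − P(present | H) for each absent sign):
  Jorow fever: 0.40 × (1 − 0.40) × 0.90 × (1 − 0.79) = 0.04536
  Galax's disease: 0.10 × (1 − 0.36) × 0.41 × (1 − 0.13) = 0.022829
  Silan infection: 0.50 × (1 − 0.74) × 0.54 × (1 − 0.15) = 0.05967
Marginal likelihood of the evidence = 0.12786.
P(Jorow fever | evidence) ≈ 0.04536 / 0.12786 ≈ 0.355
P(Galax's disease | evidence) ≈ 0.022829 / 0.12786 ≈ 0.179
P(Silan infection | evidence) ≈ 0.05967 / 0.12786 ≈ 0.467
The largest is 0.467, so Silan infection is most probable.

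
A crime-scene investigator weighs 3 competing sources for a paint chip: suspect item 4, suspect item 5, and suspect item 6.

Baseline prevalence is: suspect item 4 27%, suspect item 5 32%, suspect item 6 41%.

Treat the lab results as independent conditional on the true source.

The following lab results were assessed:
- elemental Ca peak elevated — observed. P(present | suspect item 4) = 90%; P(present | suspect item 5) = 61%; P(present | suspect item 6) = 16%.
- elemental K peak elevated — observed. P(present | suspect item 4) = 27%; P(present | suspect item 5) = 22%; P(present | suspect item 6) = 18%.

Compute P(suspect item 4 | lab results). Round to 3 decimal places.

0.545

For each hypothesis, the unnormalized posterior weight is prior × product of the lab result likelihoods:
  suspect item 4: 0.27 × 0.90 × 0.27 = 0.06561
  suspect item 5: 0.32 × 0.61 × 0.22 = 0.042944
  suspect item 6: 0.41 × 0.16 × 0.18 = 0.011808
Marginal likelihood of the evidence = 0.12036.
P(suspect item 4 | evidence) = 0.06561 / 0.12036 ≈ 0.545.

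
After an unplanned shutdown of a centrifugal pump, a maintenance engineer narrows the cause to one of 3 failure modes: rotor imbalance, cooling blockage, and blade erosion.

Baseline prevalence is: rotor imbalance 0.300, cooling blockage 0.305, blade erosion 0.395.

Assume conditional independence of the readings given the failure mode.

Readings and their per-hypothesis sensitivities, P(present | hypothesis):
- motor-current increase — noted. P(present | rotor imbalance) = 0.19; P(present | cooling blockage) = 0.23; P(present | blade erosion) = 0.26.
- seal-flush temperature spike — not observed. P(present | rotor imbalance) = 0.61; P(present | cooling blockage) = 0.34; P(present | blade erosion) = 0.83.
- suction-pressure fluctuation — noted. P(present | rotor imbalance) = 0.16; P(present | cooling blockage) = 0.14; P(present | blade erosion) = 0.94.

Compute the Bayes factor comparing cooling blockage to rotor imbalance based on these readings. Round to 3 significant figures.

Joint likelihood of the reading pattern under each hypothesis (using 1 − P(present | H) for each absent reading):
  cooling blockage: 0.23 × (1 − 0.34) × 0.14 = 0.021252
  rotor imbalance: 0.19 × (1 − 0.61) × 0.16 = 0.011856
Bayes factor = 0.021252 / 0.011856 ≈ 1.79

1.79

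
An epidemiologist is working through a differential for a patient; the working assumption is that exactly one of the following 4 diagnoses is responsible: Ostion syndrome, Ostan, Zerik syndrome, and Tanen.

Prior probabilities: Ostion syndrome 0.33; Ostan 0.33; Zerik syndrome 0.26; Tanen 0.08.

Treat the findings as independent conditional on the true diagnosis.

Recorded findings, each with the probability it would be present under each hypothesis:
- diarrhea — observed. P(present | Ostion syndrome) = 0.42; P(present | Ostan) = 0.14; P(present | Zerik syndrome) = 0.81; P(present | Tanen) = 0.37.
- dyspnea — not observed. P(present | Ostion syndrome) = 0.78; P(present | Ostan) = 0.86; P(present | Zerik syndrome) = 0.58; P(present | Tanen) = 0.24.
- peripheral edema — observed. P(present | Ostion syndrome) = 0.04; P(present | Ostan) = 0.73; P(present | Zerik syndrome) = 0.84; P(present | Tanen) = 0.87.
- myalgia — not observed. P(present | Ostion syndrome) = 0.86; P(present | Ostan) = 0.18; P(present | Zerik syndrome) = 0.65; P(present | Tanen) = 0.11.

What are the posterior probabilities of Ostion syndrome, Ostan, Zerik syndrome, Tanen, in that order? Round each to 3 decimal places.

By Bayes' rule with conditional independence, the unnormalized weight for each hypothesis is prior × ∏ likelihoods (using 1 − P(present | H) for each absent finding):
  Ostion syndrome: 0.33 × 0.42 × (1 − 0.78) × 0.04 × (1 − 0.86) = 0.00017076
  Ostan: 0.33 × 0.14 × (1 − 0.86) × 0.73 × (1 − 0.18) = 0.0038717
  Zerik syndrome: 0.26 × 0.81 × (1 − 0.58) × 0.84 × (1 − 0.65) = 0.026005
  Tanen: 0.08 × 0.37 × (1 − 0.24) × 0.87 × (1 − 0.11) = 0.017419
Normalizing constant Z = 0.00017076 + 0.0038717 + 0.026005 + 0.017419 = 0.047466.
P(Ostion syndrome | evidence) = 0.00017076 / 0.047466 ≈ 0.004
P(Ostan | evidence) = 0.0038717 / 0.047466 ≈ 0.082
P(Zerik syndrome | evidence) = 0.026005 / 0.047466 ≈ 0.548
P(Tanen | evidence) = 0.017419 / 0.047466 ≈ 0.367

0.004, 0.082, 0.548, 0.367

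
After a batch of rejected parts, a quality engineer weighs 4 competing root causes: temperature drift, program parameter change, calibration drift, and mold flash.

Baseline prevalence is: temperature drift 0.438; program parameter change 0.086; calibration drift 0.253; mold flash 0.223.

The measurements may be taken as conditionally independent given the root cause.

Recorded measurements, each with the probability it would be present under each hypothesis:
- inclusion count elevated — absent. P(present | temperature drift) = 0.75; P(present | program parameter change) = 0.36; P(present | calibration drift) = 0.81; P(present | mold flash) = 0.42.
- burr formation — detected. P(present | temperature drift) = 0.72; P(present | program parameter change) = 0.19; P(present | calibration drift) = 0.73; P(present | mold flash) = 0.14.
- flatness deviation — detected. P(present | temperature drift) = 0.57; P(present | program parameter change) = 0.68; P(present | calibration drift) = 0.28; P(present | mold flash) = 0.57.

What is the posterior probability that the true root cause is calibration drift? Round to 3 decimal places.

0.136

By Bayes' rule with conditional independence, the unnormalized weight for each hypothesis is prior × ∏ likelihoods (using 1 − P(present | H) for each absent measurement):
  temperature drift: 0.438 × (1 − 0.75) × 0.72 × 0.57 = 0.044939
  program parameter change: 0.086 × (1 − 0.36) × 0.19 × 0.68 = 0.0071112
  calibration drift: 0.253 × (1 − 0.81) × 0.73 × 0.28 = 0.0098255
  mold flash: 0.223 × (1 − 0.42) × 0.14 × 0.57 = 0.010321
The unnormalized weights sum to 0.072197.
P(calibration drift | evidence) = 0.0098255 / 0.072197 ≈ 0.136.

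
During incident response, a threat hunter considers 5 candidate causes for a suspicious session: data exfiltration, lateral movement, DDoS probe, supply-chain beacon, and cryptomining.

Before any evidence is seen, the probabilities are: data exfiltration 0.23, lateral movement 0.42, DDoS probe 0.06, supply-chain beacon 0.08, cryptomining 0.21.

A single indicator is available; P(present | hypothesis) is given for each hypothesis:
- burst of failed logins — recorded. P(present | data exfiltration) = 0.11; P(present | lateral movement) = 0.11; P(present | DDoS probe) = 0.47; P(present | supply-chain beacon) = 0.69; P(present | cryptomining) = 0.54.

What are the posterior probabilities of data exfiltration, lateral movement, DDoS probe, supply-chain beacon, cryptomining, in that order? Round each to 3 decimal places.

0.094, 0.172, 0.105, 0.206, 0.423

Multiply each prior by the likelihood of the indicator:
  data exfiltration: 0.23 × 0.11 = 0.0253
  lateral movement: 0.42 × 0.11 = 0.0462
  DDoS probe: 0.06 × 0.47 = 0.0282
  supply-chain beacon: 0.08 × 0.69 = 0.0552
  cryptomining: 0.21 × 0.54 = 0.1134
Normalizing constant Z = 0.0253 + 0.0462 + 0.0282 + 0.0552 + 0.1134 = 0.2683.
P(data exfiltration | evidence) = 0.0253 / 0.2683 ≈ 0.094
P(lateral movement | evidence) = 0.0462 / 0.2683 ≈ 0.172
P(DDoS probe | evidence) = 0.0282 / 0.2683 ≈ 0.105
P(supply-chain beacon | evidence) = 0.0552 / 0.2683 ≈ 0.206
P(cryptomining | evidence) = 0.1134 / 0.2683 ≈ 0.423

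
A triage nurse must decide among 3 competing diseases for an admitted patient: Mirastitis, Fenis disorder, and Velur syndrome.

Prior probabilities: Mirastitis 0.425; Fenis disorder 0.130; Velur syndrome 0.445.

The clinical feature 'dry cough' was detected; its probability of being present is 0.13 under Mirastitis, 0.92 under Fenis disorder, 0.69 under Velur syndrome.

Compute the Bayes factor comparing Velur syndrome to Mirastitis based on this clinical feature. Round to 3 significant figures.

5.31

Likelihood of this clinical feature under each hypothesis:
  Velur syndrome: 0.69
  Mirastitis: 0.13
Bayes factor = 0.69 / 0.13 ≈ 5.31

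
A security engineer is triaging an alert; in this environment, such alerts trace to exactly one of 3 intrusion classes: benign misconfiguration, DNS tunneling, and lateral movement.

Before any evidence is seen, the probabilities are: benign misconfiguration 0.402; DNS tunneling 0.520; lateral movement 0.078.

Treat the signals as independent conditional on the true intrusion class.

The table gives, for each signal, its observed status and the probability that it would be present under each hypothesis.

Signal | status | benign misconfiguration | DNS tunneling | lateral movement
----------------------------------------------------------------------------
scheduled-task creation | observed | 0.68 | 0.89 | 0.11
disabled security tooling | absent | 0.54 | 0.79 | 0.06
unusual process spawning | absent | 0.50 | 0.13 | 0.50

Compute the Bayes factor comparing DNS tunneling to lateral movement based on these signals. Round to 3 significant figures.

3.15

The Bayes factor is the ratio of the joint likelihoods of the signal pattern under the two hypotheses (using 1 − P(present | H) for each absent signal).
  DNS tunneling: 0.89 × (1 − 0.79) × (1 − 0.13) = 0.1626
  lateral movement: 0.11 × (1 − 0.06) × (1 − 0.50) = 0.0517
Bayes factor = 0.1626 / 0.0517 ≈ 3.15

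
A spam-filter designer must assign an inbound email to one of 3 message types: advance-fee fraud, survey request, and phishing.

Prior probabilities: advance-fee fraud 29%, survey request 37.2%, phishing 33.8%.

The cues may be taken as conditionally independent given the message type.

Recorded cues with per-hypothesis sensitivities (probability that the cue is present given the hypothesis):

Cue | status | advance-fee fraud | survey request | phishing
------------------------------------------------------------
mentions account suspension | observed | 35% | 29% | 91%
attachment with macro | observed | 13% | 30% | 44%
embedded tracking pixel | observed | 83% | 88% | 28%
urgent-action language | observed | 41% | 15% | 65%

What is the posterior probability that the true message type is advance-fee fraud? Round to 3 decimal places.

0.134

Multiply each prior by the joint likelihood of the cue pattern:
  advance-fee fraud: 0.290 × 0.35 × 0.13 × 0.83 × 0.41 = 0.0044903
  survey request: 0.372 × 0.29 × 0.30 × 0.88 × 0.15 = 0.004272
  phishing: 0.338 × 0.91 × 0.44 × 0.28 × 0.65 = 0.024631
The unnormalized weights sum to 0.033393.
P(advance-fee fraud | evidence) = 0.0044903 / 0.033393 ≈ 0.134.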